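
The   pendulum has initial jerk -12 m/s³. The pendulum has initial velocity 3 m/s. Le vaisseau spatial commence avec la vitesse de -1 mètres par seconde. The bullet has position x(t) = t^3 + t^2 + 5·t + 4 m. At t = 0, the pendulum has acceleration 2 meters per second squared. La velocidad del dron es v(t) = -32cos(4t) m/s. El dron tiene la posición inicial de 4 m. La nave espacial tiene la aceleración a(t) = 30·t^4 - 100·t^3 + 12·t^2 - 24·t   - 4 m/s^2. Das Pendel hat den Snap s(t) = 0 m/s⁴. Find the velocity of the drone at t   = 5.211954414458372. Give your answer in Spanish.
Tenemos la velocidad v(t) = -32·cos(4·t). Sustituyendo t = 5.211954414458372: v(5.211954414458372) = 13.2660995175189.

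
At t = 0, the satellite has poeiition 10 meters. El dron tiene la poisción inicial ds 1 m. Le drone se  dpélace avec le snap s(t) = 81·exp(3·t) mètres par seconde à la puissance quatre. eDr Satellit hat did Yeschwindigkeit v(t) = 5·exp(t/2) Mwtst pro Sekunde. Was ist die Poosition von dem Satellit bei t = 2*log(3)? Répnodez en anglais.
To find the answer, we compute 1 antiderivative of v(t) = 5·exp(t/2). The antiderivative of velocity is position. Using x(0) = 10, we get x(t) = 10·exp(t/2). We have position x(t) = 10·exp(t/2). Substituting t = 2*log(3): x(2*log(3)) = 30.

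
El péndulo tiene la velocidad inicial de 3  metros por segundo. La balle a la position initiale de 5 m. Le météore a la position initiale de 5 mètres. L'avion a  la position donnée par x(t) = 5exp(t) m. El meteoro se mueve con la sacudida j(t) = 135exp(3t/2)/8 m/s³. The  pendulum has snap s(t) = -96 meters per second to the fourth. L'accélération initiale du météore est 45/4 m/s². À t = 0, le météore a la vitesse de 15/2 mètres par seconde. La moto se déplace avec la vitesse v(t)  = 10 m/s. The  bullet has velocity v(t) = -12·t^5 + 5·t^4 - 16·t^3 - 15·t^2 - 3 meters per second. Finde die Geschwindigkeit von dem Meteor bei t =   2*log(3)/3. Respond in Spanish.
Partiendo de la sacudida j(t) = 135·exp(3·t/2)/8, tomamos 2 antiderivadas. Tomando ∫j(t)dt y aplicando a(0) = 45/4, encontramos a(t) = 45·exp(3·t/2)/4. La integral de la aceleración, con v(0) = 15/2, da la velocidad: v(t) = 15·exp(3·t/2)/2. Usando v(t) = 15·exp(3·t/2)/2 y sustituyendo t = 2*log(3)/3, encontramos v = 45/2.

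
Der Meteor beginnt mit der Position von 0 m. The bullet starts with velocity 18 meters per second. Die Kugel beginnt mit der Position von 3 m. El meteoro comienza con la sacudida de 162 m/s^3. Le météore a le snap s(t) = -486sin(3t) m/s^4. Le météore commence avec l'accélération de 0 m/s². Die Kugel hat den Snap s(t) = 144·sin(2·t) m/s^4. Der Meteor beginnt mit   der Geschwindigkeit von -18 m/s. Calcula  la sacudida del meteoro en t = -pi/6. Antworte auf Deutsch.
Wir müssen unsere Gleichung für den Snap s(t) = -486·sin(3·t) 1-mal integrieren. Durch Integration von dem Snap und Verwendung der Anfangsbedingung j(0) = 162, erhalten wir j(t) = 162·cos(3·t). Aus der Gleichung für den Ruck j(t) = 162·cos(3·t), setzen wir t = -pi/6 ein und erhalten j = 0.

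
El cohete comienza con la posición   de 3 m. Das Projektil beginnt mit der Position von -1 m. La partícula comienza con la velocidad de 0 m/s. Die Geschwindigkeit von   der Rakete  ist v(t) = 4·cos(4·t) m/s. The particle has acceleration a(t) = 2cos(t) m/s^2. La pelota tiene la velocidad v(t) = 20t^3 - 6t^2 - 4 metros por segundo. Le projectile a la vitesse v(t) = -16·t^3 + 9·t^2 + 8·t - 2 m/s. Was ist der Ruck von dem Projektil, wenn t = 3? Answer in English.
Starting from velocity v(t) = -16·t^3 + 9·t^2 + 8·t - 2, we take 2 derivatives. The derivative of velocity gives acceleration: a(t) = -48·t^2 + 18·t + 8. Differentiating acceleration, we get jerk: j(t) = 18 - 96·t. From the given jerk equation j(t) = 18 - 96·t, we substitute t = 3 to get j = -270.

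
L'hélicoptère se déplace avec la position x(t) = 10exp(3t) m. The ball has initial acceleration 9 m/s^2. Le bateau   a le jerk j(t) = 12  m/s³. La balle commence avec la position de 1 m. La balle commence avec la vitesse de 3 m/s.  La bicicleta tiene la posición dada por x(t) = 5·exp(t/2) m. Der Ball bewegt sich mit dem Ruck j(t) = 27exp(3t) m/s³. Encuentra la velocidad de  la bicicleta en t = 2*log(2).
Partiendo de la posición x(t) = 5·exp(t/2), tomamos 1 derivada. Tomando d/dt de x(t), encontramos v(t) = 5·exp(t/2)/2. De la ecuación de la velocidad v(t) = 5·exp(t/2)/2, sustituimos t = 2*log(2) para obtener v = 5.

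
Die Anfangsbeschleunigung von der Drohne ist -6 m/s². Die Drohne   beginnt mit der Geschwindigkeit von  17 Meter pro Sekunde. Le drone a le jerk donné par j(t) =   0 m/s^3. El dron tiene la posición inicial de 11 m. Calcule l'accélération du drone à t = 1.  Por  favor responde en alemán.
Wir müssen unsere Gleichung für den Ruck j(t) = 0 1-mal integrieren. Die Stammfunktion von dem Ruck, mit a(0) = -6, ergibt die Beschleunigung: a(t) = -6. Mit a(t) = -6 und Einsetzen von t = 1, finden wir a = -6.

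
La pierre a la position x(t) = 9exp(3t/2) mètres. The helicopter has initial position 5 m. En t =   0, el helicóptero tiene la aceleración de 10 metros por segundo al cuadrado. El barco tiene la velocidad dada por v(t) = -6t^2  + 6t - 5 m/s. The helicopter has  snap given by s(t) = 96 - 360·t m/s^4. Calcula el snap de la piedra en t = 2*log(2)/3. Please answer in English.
Starting from position x(t) = 9·exp(3·t/2), we take 4 derivatives. Differentiating position, we get velocity: v(t) = 27·exp(3·t/2)/2. The derivative of velocity gives acceleration: a(t) = 81·exp(3·t/2)/4. Differentiating acceleration, we get jerk: j(t) = 243·exp(3·t/2)/8. The derivative of jerk gives snap: s(t) = 729·exp(3·t/2)/16. From the given snap equation s(t) = 729·exp(3·t/2)/16, we substitute t = 2*log(2)/3 to get s = 729/8.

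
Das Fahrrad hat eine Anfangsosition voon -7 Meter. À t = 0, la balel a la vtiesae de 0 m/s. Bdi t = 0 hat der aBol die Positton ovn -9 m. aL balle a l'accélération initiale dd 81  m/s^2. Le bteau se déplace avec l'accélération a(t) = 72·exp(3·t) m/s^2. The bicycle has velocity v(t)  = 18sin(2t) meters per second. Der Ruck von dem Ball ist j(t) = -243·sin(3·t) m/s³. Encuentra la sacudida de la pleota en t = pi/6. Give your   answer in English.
From the given jerk equation j(t) = -243·sin(3·t), we substitute t = pi/6 to get j = -243.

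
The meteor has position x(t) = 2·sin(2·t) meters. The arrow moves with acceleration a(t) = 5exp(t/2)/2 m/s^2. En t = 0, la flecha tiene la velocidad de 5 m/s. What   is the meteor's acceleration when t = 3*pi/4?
To solve this, we need to take 2 derivatives of our position equation x(t) = 2·sin(2·t). Differentiating position, we get velocity: v(t) = 4·cos(2·t). The derivative of velocity gives acceleration: a(t) = -8·sin(2·t). We have acceleration a(t) = -8·sin(2·t). Substituting t = 3*pi/4: a(3*pi/4) = 8.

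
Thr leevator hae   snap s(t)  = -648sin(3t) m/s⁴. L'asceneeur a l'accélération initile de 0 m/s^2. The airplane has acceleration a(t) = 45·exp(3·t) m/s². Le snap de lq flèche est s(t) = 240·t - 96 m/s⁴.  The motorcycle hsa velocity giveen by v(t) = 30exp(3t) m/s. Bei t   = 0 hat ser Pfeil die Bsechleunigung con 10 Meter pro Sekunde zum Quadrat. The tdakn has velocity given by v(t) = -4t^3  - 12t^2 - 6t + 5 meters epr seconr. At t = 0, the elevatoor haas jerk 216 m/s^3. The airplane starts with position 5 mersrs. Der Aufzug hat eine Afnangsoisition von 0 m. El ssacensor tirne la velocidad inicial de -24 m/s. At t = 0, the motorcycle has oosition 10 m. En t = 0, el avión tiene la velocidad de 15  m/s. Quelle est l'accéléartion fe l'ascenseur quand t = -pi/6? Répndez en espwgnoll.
Debemos encontrar la integral de nuestra ecuación del snap s(t) = -648·sin(3·t) 2 veces. La antiderivada del snap es la sacudida. Usando j(0) = 216, obtenemos j(t) = 216·cos(3·t). Tomando ∫j(t)dt y aplicando a(0) = 0, encontramos a(t) = 72·sin(3·t). Tenemos la aceleración a(t) = 72·sin(3·t). Sustituyendo t = -pi/6: a(-pi/6) = -72.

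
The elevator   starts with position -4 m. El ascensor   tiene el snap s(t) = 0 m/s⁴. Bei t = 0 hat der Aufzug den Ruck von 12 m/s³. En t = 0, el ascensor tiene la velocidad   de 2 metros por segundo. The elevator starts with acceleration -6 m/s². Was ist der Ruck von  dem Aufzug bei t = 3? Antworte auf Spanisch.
Para resolver esto, necesitamos tomar 1 antiderivada de nuestra ecuación del snap s(t) = 0. La integral del snap, con j(0) = 12, da la sacudida: j(t) = 12. De la ecuación de la sacudida j(t) = 12, sustituimos t = 3 para obtener j = 12.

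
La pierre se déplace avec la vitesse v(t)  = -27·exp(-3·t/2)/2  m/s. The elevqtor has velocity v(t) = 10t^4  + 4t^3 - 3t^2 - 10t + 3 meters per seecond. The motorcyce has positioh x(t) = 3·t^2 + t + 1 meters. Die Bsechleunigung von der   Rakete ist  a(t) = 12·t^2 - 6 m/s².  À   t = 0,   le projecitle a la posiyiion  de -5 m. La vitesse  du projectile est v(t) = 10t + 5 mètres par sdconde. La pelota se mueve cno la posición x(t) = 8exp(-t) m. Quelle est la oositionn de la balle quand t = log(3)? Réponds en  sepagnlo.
Tenemos la posición x(t) = 8·exp(-t). Sustituyendo t = log(3): x(log(3)) = 8/3.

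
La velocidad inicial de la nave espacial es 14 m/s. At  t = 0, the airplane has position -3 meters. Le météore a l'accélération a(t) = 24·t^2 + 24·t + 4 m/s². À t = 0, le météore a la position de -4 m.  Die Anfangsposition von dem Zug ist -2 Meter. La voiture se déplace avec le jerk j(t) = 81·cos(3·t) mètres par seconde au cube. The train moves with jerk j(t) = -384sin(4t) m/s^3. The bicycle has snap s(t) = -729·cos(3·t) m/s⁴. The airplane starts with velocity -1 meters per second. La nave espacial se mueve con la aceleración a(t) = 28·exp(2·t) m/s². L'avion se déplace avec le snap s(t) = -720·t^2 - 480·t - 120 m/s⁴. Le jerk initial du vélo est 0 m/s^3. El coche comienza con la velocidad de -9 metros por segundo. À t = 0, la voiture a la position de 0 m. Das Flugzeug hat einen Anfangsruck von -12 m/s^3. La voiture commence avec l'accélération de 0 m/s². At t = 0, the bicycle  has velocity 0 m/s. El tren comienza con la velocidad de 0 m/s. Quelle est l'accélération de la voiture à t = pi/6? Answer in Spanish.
Para resolver esto, necesitamos tomar 1 antiderivada de nuestra ecuación de la sacudida j(t) = 81·cos(3·t). Integrando la sacudida y usando la condición inicial a(0) = 0, obtenemos a(t) = 27·sin(3·t). Tenemos la aceleración a(t) = 27·sin(3·t). Sustituyendo t = pi/6: a(pi/6) = 27.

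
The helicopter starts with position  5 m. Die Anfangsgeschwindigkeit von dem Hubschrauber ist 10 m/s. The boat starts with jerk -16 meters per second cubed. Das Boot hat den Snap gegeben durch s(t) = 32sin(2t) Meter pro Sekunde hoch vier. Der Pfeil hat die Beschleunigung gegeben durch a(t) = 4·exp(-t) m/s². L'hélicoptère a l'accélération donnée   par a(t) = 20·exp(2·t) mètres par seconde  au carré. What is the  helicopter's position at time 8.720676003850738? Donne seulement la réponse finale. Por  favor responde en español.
En t = 8.720676003850738, x = 187781558.081138.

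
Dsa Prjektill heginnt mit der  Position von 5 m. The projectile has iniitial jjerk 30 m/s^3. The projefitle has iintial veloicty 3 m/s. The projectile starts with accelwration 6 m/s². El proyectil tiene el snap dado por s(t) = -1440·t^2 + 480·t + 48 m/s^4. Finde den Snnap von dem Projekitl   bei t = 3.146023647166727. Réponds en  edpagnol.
Usando s(t) = -1440·t^2 + 480·t + 48 y sustituyendo t = 3.146023647166727, encontramos s = -12694.2579448464.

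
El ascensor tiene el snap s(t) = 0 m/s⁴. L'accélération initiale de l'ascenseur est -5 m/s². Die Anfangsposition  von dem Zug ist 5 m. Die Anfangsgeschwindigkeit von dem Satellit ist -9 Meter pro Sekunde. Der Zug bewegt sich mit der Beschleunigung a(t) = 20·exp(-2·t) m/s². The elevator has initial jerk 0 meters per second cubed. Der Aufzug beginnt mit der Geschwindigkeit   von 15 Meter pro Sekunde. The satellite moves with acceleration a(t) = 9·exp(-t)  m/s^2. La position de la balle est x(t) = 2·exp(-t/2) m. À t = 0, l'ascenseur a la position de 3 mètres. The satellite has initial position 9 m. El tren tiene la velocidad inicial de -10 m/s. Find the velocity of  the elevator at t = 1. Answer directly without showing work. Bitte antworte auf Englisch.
v(1) = 10.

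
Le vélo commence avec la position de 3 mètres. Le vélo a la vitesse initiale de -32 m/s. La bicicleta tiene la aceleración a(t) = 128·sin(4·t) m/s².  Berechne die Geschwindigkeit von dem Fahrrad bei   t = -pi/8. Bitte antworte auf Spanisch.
Debemos encontrar la integral de nuestra ecuación de la aceleración a(t) = 128·sin(4·t) 1 vez. La integral de la aceleración, con v(0) = -32, da la velocidad: v(t) = -32·cos(4·t). Usando v(t) = -32·cos(4·t) y sustituyendo t = -pi/8, encontramos v = 0.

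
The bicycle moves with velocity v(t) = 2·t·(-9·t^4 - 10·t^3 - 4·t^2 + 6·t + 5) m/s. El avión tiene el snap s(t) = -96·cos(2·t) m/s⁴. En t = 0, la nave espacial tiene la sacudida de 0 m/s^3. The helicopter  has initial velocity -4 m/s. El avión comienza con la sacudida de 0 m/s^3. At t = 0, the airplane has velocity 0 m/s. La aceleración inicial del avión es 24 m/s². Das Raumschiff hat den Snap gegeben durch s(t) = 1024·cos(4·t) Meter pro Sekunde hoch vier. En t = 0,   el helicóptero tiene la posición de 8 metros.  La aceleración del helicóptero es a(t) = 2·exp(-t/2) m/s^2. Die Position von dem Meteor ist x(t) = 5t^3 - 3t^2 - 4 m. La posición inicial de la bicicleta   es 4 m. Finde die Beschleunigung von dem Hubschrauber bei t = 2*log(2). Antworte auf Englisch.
From the given acceleration equation a(t) = 2·exp(-t/2), we substitute t = 2*log(2) to get a = 1.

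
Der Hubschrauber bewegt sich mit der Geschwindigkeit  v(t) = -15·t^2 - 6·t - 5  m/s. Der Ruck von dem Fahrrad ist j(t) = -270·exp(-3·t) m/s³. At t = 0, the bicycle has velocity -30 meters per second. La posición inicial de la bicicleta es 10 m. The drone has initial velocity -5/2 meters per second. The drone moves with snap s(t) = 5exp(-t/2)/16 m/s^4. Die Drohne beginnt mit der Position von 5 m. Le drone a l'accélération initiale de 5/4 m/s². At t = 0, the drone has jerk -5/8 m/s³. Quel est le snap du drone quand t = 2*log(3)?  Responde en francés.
De l'équation du snap s(t) = 5·exp(-t/2)/16, nous substituons t = 2*log(3) pour obtenir s = 5/48.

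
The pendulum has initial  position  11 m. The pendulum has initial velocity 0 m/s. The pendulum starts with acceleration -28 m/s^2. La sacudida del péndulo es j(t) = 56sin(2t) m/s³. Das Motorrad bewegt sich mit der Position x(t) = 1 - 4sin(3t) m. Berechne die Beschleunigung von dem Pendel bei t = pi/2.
Ausgehend von dem Ruck j(t) = 56·sin(2·t), nehmen wir 1 Stammfunktion. Das Integral von dem Ruck, mit a(0) = -28, ergibt die Beschleunigung: a(t) = -28·cos(2·t). Wir haben die Beschleunigung a(t) = -28·cos(2·t). Durch Einsetzen von t = pi/2: a(pi/2) = 28.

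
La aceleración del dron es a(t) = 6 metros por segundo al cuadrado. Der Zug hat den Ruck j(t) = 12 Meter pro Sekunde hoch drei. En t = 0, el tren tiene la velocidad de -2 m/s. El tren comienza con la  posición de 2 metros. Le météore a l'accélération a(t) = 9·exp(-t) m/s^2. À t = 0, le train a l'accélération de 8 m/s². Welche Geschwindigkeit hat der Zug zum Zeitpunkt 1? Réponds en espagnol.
Debemos encontrar la antiderivada de nuestra ecuación de la sacudida j(t) = 12 2 veces. Integrando la sacudida y usando la condición inicial a(0) = 8, obtenemos a(t) = 12·t + 8. La integral de la aceleración, con v(0) = -2, da la velocidad: v(t) = 6·t^2 + 8·t - 2. Usando v(t) = 6·t^2 + 8·t - 2 y sustituyendo t = 1, encontramos v = 12.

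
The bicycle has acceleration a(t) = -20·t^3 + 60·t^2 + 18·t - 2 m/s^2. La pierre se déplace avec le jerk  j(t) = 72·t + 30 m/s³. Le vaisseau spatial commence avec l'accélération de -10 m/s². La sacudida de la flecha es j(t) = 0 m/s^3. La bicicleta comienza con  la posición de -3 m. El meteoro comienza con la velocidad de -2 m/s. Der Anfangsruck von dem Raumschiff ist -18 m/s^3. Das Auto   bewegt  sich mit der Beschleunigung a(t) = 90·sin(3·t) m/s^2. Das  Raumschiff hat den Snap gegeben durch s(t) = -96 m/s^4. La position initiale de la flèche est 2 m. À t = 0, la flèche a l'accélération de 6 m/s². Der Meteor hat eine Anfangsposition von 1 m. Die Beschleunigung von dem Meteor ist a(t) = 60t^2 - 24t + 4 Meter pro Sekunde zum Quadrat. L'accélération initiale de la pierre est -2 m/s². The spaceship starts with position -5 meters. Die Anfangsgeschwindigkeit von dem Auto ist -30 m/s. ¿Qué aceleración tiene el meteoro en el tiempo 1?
Usando a(t) = 60·t^2 - 24·t + 4 y sustituyendo t = 1, encontramos a = 40.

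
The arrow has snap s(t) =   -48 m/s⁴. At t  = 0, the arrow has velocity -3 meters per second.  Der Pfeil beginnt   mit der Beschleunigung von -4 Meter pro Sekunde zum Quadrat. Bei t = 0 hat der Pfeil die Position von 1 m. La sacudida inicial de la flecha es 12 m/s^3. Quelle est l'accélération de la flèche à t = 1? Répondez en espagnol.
Partiendo del snap s(t) = -48, tomamos 2 antiderivadas. Tomando ∫s(t)dt y aplicando j(0) = 12, encontramos j(t) = 12 - 48·t. La antiderivada de la sacudida es la aceleración. Usando a(0) = -4, obtenemos a(t) = -24·t^2 + 12·t - 4. De la ecuación de la aceleración a(t) = -24·t^2 + 12·t - 4, sustituimos t = 1 para obtener a = -16.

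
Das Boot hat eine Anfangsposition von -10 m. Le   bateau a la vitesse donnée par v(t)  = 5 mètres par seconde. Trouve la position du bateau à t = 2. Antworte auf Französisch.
Pour résoudre ceci, nous devons prendre 1 intégrale de notre équation de la vitesse v(t) = 5. En intégrant la vitesse et en utilisant la condition initiale x(0) = -10, nous obtenons x(t) = 5·t - 10. Nous avons la position x(t) = 5·t - 10. En substituant t = 2: x(2) = 0.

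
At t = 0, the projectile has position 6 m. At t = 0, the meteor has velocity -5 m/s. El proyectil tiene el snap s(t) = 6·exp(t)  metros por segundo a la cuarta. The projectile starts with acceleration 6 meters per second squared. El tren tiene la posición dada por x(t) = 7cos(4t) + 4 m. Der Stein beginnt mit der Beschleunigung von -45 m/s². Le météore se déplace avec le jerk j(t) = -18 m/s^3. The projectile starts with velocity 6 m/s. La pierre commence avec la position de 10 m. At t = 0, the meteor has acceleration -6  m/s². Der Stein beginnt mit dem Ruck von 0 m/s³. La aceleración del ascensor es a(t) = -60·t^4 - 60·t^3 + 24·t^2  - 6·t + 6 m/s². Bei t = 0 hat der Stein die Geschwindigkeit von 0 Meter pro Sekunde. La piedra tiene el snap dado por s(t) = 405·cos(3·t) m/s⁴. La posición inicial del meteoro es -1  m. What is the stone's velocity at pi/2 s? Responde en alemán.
Wir müssen unsere Gleichung für den Snap s(t) = 405·cos(3·t) 3-mal integrieren. Mit ∫s(t)dt und Anwendung von j(0) = 0, finden wir j(t) = 135·sin(3·t). Das Integral von dem Ruck ist die Beschleunigung. Mit a(0) = -45 erhalten wir a(t) = -45·cos(3·t). Mit ∫a(t)dt und Anwendung von v(0) = 0, finden wir v(t) = -15·sin(3·t). Wir haben die Geschwindigkeit v(t) = -15·sin(3·t). Durch Einsetzen von t = pi/2: v(pi/2) = 15.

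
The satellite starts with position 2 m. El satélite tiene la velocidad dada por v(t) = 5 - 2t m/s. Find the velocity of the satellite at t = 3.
We have velocity v(t) = 5 - 2·t. Substituting t = 3: v(3) = -1.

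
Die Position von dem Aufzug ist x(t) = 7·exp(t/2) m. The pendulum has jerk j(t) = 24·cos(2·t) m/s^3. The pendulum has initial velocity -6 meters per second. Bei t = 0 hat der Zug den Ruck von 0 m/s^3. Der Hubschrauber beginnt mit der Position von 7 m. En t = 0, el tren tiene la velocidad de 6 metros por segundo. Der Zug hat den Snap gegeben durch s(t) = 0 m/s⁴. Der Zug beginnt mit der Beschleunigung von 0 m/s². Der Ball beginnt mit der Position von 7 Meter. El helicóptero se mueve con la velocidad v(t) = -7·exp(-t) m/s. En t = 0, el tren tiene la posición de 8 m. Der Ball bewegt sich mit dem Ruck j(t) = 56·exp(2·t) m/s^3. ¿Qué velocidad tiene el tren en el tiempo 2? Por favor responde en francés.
Nous devons intégrer notre équation du snap s(t) = 0 3 fois. En prenant ∫s(t)dt et en appliquant j(0) = 0, nous trouvons j(t) = 0. L'intégrale du jerk, avec a(0) = 0, donne l'accélération: a(t) = 0. L'intégrale de l'accélération, avec v(0) = 6, donne la vitesse: v(t) = 6. De l'équation de la vitesse v(t) = 6, nous substituons t = 2 pour obtenir v = 6.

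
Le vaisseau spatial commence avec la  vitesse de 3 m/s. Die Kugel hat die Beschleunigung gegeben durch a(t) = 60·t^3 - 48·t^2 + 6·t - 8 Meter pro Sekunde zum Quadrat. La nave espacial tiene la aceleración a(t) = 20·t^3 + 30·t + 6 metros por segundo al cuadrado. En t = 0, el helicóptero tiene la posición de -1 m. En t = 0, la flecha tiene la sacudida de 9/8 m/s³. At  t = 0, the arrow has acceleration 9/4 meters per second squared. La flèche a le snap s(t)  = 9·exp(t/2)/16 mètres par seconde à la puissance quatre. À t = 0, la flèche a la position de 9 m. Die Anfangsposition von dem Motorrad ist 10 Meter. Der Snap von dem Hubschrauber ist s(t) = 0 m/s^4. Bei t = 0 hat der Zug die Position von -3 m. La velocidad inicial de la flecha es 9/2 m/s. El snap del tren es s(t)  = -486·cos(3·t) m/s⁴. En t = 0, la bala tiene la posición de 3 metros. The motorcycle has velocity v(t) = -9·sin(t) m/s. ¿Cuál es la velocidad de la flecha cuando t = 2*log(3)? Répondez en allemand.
Um dies zu lösen, müssen wir 3 Stammfunktionen unserer Gleichung für den Snap s(t) = 9·exp(t/2)/16 finden. Durch Integration von dem Snap und Verwendung der Anfangsbedingung j(0) = 9/8, erhalten wir j(t) = 9·exp(t/2)/8. Die Stammfunktion von dem Ruck ist die Beschleunigung. Mit a(0) = 9/4 erhalten wir a(t) = 9·exp(t/2)/4. Mit ∫a(t)dt und Anwendung von v(0) = 9/2, finden wir v(t) = 9·exp(t/2)/2. Aus der Gleichung für die Geschwindigkeit v(t) = 9·exp(t/2)/2, setzen wir t = 2*log(3) ein und erhalten v = 27/2.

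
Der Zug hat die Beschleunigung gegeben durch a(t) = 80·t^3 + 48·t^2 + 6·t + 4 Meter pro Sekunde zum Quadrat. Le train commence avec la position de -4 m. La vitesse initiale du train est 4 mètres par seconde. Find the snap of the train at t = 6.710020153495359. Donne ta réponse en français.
Pour résoudre ceci, nous devons prendre 2 dérivées de notre équation de l'accélération a(t) = 80·t^3 + 48·t^2 + 6·t + 4. La dérivée de l'accélération donne le jerk: j(t) = 240·t^2 + 96·t + 6. En dérivant le jerk, nous obtenons le snap: s(t) = 480·t + 96. En utilisant s(t) = 480·t + 96 et en substituant t = 6.710020153495359, nous trouvons s = 3316.80967367777.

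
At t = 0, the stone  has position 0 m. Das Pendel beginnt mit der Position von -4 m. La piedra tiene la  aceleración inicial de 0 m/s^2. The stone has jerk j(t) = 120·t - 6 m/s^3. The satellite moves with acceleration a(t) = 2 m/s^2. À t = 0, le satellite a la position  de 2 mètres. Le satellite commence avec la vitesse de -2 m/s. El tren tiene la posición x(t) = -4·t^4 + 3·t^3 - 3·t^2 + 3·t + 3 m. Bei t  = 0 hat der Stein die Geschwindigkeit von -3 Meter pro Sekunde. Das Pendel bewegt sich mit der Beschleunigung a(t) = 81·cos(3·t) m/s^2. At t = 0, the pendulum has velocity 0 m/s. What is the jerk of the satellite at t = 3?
To solve this, we need to take 1 derivative of our acceleration equation a(t) = 2. Differentiating acceleration, we get jerk: j(t) = 0. Using j(t) = 0 and substituting t = 3, we find j = 0.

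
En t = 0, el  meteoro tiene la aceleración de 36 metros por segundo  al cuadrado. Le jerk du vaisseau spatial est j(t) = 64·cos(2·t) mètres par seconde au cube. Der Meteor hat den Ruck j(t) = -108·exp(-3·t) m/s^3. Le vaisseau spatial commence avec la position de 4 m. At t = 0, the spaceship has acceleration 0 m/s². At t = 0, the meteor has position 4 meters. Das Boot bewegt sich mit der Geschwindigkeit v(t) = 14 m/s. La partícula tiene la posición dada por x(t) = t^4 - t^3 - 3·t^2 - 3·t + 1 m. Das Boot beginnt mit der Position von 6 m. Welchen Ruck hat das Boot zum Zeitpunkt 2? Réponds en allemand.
Wir müssen unsere Gleichung für die Geschwindigkeit v(t) = 14 2-mal ableiten. Mit d/dt von v(t) finden wir a(t) = 0. Durch Ableiten von der Beschleunigung erhalten wir den Ruck: j(t) = 0. Mit j(t) = 0 und Einsetzen von t = 2, finden wir j = 0.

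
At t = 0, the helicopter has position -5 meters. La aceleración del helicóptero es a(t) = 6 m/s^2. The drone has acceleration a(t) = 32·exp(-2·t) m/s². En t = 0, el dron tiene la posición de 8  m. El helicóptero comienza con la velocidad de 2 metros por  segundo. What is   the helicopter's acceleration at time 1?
Using a(t) = 6 and substituting t = 1, we find a = 6.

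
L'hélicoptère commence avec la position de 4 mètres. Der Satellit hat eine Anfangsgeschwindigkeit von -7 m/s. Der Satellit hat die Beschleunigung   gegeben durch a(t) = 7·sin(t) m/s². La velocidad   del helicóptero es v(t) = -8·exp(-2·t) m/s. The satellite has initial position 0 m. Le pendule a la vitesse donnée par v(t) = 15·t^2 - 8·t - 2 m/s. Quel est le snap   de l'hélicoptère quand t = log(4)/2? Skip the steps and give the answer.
s(log(4)/2) = 16.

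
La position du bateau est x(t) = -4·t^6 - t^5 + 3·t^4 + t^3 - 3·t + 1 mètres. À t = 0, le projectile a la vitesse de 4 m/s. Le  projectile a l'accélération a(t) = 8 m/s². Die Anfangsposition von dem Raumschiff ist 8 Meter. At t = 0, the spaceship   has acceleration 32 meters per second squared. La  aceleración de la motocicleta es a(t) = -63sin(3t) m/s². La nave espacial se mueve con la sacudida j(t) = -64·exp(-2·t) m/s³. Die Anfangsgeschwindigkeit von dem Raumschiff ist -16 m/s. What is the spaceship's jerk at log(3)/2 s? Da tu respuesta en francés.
Nous avons le jerk j(t) = -64·exp(-2·t). En substituant t = log(3)/2: j(log(3)/2) = -64/3.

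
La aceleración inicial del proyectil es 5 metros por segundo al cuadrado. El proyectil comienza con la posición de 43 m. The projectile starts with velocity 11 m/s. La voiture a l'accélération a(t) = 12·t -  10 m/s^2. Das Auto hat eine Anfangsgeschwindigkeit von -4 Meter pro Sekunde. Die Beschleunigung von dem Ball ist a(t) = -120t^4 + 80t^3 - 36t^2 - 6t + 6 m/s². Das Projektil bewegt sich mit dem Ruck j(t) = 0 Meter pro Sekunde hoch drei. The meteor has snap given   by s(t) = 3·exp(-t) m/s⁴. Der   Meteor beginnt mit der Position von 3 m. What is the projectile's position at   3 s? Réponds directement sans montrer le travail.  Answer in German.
x(3) = 197/2.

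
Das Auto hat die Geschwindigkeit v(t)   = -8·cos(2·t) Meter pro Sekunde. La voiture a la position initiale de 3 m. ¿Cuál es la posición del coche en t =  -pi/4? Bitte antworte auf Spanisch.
Necesitamos integrar nuestra ecuación de la velocidad v(t) = -8·cos(2·t) 1 vez. La antiderivada de la velocidad, con x(0) = 3, da la posición: x(t) = 3 - 4·sin(2·t). Usando x(t) = 3 - 4·sin(2·t) y sustituyendo t = -pi/4, encontramos x = 7.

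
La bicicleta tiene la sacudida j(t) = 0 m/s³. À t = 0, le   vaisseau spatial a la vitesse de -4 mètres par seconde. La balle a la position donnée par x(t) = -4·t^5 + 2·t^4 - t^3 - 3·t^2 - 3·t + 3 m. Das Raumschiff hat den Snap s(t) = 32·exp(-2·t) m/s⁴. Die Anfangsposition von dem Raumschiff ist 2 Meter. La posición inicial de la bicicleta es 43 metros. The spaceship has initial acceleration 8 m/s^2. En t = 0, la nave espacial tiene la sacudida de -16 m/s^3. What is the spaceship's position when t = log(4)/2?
Starting from snap s(t) = 32·exp(-2·t), we take 4 antiderivatives. Taking ∫s(t)dt and applying j(0) = -16, we find j(t) = -16·exp(-2·t). The antiderivative of jerk is acceleration. Using a(0) = 8, we get a(t) = 8·exp(-2·t). Taking ∫a(t)dt and applying v(0) = -4, we find v(t) = -4·exp(-2·t). Integrating velocity and using the initial condition x(0) = 2, we get x(t) = 2·exp(-2·t). We have position x(t) = 2·exp(-2·t). Substituting t = log(4)/2: x(log(4)/2) = 1/2.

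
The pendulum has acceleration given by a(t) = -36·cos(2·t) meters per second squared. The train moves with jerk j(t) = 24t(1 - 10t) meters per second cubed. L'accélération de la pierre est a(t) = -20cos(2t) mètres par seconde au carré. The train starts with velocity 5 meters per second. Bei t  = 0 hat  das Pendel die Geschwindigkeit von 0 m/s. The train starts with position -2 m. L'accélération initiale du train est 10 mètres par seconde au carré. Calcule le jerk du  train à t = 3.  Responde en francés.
En utilisant j(t) = 24·t·(1 - 10·t) et en substituant t = 3, nous trouvons j = -2088.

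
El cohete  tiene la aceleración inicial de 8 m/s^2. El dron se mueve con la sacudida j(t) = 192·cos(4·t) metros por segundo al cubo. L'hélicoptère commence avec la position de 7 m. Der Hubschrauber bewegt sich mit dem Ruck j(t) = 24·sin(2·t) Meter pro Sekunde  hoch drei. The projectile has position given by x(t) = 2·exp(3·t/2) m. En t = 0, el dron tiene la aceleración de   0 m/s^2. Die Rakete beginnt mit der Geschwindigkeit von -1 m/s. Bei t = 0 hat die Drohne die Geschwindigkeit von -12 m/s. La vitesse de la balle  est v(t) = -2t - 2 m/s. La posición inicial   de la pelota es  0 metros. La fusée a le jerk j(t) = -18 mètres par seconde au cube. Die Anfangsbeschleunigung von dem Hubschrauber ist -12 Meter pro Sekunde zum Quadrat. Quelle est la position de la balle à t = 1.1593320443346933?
En partant de la vitesse v(t) = -2·t - 2, nous prenons 1 primitive. En intégrant la vitesse et en utilisant la condition initiale x(0) = 0, nous obtenons x(t) = -t^2 - 2·t. Nous avons la position x(t) = -t^2 - 2·t. En substituant t = 1.1593320443346933: x(1.1593320443346933) = -3.66271487769065.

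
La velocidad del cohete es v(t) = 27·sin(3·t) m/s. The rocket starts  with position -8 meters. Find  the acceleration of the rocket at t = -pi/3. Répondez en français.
En partant de la vitesse v(t) = 27·sin(3·t), nous prenons 1 dérivée. En dérivant la vitesse, nous obtenons l'accélération: a(t) = 81·cos(3·t). Nous avons l'accélération a(t) = 81·cos(3·t). En substituant t = -pi/3: a(-pi/3) = -81.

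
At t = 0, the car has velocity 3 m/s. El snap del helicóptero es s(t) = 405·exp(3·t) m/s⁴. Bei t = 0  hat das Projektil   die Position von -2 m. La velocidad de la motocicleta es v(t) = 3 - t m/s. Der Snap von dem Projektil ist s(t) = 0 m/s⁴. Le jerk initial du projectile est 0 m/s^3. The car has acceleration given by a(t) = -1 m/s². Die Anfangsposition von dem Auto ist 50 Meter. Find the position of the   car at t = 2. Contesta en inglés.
We must find the antiderivative of our acceleration equation a(t) = -1 2 times. Finding the antiderivative of a(t) and using v(0) = 3: v(t) = 3 - t. Finding the integral of v(t) and using x(0) = 50: x(t) = -t^2/2 + 3·t + 50. We have position x(t) = -t^2/2 + 3·t + 50. Substituting t = 2: x(2) = 54.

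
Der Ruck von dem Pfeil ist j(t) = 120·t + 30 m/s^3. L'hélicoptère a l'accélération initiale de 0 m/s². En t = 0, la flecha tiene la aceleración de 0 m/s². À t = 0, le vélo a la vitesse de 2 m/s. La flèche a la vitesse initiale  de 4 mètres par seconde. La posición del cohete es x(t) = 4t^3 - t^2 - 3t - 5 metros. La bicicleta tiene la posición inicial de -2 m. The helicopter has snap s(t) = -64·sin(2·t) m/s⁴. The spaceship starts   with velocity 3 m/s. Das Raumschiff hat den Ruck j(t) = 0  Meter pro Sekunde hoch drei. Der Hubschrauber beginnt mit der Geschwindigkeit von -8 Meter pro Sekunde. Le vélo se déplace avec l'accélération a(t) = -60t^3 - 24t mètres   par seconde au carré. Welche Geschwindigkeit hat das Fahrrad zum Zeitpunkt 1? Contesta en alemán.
Ausgehend von der Beschleunigung a(t) = -60·t^3 - 24·t, nehmen wir 1 Stammfunktion. Durch Integration von der Beschleunigung und Verwendung der Anfangsbedingung v(0) = 2, erhalten wir v(t) = -15·t^4 - 12·t^2 + 2. Mit v(t) = -15·t^4 - 12·t^2 + 2 und Einsetzen von t = 1, finden wir v = -25.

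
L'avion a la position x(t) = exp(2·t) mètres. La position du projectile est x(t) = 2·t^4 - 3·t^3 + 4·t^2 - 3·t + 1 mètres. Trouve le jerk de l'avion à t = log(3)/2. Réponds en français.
Nous devons dériver notre équation de la position x(t) = exp(2·t) 3 fois. En dérivant la position, nous obtenons la vitesse: v(t) = 2·exp(2·t). En dérivant la vitesse, nous obtenons l'accélération: a(t) = 4·exp(2·t). La dérivée de l'accélération donne le jerk: j(t) = 8·exp(2·t). Nous avons le jerk j(t) = 8·exp(2·t). En substituant t = log(3)/2: j(log(3)/2) = 24.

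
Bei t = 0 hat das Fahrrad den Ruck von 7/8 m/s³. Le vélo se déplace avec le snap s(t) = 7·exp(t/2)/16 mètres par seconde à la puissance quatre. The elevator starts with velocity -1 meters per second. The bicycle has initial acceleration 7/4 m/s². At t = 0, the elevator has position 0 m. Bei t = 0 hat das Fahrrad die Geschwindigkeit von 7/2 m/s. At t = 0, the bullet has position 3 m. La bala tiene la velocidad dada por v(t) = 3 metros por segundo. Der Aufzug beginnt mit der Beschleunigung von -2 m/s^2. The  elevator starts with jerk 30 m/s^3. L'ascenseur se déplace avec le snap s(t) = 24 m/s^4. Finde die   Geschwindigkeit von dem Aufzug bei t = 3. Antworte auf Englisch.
Starting from snap s(t) = 24, we take 3 integrals. Integrating snap and using the initial condition j(0) = 30, we get j(t) = 24·t + 30. Finding the antiderivative of j(t) and using a(0) = -2: a(t) = 12·t^2 + 30·t - 2. Taking ∫a(t)dt and applying v(0) = -1, we find v(t) = 4·t^3 + 15·t^2 - 2·t - 1. From the given velocity equation v(t) = 4·t^3 + 15·t^2 - 2·t - 1, we substitute t = 3 to get v = 236.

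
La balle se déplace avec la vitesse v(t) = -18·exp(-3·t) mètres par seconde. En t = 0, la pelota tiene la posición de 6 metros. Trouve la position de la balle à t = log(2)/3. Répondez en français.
Nous devons trouver l'intégrale de notre équation de la vitesse v(t) = -18·exp(-3·t) 1 fois. L'intégrale de la vitesse est la position. En utilisant x(0) = 6, nous obtenons x(t) = 6·exp(-3·t). Nous avons la position x(t) = 6·exp(-3·t). En substituant t = log(2)/3: x(log(2)/3) = 3.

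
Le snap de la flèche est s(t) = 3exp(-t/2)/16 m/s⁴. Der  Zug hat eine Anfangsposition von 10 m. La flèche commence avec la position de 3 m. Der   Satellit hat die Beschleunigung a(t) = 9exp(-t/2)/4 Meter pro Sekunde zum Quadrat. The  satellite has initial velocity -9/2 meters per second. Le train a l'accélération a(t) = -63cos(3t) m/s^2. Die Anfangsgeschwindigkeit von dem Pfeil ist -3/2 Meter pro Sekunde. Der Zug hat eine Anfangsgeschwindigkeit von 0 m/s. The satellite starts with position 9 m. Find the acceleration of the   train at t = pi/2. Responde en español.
Tenemos la aceleración a(t) = -63·cos(3·t). Sustituyendo t = pi/2: a(pi/2) = 0.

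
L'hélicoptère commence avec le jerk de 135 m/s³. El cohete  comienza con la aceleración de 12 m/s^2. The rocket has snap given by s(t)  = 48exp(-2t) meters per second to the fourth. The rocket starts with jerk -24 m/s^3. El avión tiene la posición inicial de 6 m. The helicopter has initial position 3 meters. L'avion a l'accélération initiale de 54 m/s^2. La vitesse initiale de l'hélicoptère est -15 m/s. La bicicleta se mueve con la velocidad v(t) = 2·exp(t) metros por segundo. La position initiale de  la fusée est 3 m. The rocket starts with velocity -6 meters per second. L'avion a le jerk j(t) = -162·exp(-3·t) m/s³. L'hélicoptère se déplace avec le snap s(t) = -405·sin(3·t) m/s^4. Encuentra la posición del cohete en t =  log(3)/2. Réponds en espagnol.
Debemos encontrar la integral de nuestra ecuación del snap s(t) = 48·exp(-2·t) 4 veces. La antiderivada del snap, con j(0) = -24, da la sacudida: j(t) = -24·exp(-2·t). La antiderivada de la sacudida es la aceleración. Usando a(0) = 12, obtenemos a(t) = 12·exp(-2·t). Integrando la aceleración y usando la condición inicial v(0) = -6, obtenemos v(t) = -6·exp(-2·t). La antiderivada de la velocidad es la posición. Usando x(0) = 3, obtenemos x(t) = 3·exp(-2·t). Usando x(t) = 3·exp(-2·t) y sustituyendo t = log(3)/2, encontramos x = 1.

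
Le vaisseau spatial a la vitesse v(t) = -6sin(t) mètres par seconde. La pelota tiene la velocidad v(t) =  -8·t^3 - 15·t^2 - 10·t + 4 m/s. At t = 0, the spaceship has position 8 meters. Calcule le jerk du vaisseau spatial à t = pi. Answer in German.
Wir müssen unsere Gleichung für die Geschwindigkeit v(t) = -6·sin(t) 2-mal ableiten. Mit d/dt von v(t) finden wir a(t) = -6·cos(t). Durch Ableiten von der Beschleunigung erhalten wir den Ruck: j(t) = 6·sin(t). Aus der Gleichung für den Ruck j(t) = 6·sin(t), setzen wir t = pi ein und erhalten j = 0.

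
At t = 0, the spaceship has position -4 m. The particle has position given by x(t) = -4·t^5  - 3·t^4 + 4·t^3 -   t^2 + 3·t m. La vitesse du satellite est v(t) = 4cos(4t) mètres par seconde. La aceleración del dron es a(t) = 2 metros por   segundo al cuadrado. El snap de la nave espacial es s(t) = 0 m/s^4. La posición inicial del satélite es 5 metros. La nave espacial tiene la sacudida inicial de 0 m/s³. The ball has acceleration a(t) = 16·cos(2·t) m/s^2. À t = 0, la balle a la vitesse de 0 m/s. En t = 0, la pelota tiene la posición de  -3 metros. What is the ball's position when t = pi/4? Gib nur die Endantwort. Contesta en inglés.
The position at t = pi/4 is x = 1.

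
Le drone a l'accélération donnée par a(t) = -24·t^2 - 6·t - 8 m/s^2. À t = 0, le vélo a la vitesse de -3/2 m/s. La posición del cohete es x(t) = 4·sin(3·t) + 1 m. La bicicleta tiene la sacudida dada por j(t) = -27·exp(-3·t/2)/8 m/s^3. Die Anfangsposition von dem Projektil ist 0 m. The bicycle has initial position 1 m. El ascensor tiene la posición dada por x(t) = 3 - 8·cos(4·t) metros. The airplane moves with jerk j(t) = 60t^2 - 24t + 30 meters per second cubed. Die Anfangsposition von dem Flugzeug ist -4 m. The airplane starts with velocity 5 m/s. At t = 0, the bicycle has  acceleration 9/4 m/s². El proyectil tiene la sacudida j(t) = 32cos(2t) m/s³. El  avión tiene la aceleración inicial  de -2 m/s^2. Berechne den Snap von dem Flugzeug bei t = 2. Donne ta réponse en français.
Nous devons dériver notre équation du jerk j(t) = 60·t^2 - 24·t + 30 1 fois. En dérivant le jerk, nous obtenons le snap: s(t) = 120·t - 24. De l'équation du snap s(t) = 120·t - 24, nous substituons t = 2 pour obtenir s = 216.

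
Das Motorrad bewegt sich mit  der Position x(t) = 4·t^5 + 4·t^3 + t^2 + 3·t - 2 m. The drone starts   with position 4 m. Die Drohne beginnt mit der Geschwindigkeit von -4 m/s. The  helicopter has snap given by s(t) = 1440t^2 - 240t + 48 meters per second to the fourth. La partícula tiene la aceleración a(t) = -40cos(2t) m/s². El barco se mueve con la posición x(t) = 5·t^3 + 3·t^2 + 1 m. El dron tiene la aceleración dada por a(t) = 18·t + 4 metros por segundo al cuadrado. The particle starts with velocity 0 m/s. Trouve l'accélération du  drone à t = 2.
De l'équation de l'accélération a(t) = 18·t + 4, nous substituons t = 2 pour obtenir a = 40.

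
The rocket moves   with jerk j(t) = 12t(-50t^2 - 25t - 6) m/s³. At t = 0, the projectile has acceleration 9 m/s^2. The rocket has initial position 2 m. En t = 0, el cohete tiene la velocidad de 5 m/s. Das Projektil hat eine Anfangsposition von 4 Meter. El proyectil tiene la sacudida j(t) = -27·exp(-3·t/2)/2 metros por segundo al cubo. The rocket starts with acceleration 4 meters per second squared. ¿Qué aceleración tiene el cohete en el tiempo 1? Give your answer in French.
Nous devons trouver la primitive de notre équation du jerk j(t) = 12·t·(-50·t^2 - 25·t - 6) 1 fois. L'intégrale du jerk est l'accélération. En utilisant a(0) = 4, nous obtenons a(t) = -150·t^4 - 100·t^3 - 36·t^2 + 4. De l'équation de l'accélération a(t) = -150·t^4 - 100·t^3 - 36·t^2 + 4, nous substituons t = 1 pour obtenir a = -282.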